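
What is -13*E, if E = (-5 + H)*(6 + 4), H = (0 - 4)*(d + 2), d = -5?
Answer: -910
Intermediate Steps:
H = 12 (H = (0 - 4)*(-5 + 2) = -4*(-3) = 12)
E = 70 (E = (-5 + 12)*(6 + 4) = 7*10 = 70)
-13*E = -13*70 = -910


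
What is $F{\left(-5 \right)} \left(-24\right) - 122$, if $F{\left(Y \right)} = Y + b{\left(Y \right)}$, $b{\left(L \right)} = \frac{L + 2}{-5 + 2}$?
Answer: $-26$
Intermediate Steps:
$b{\left(L \right)} = - \frac{2}{3} - \frac{L}{3}$ ($b{\left(L \right)} = \frac{2 + L}{-3} = \left(2 + L\right) \left(- \frac{1}{3}\right) = - \frac{2}{3} - \frac{L}{3}$)
$F{\left(Y \right)} = - \frac{2}{3} + \frac{2 Y}{3}$ ($F{\left(Y \right)} = Y - \left(\frac{2}{3} + \frac{Y}{3}\right) = - \frac{2}{3} + \frac{2 Y}{3}$)
$F{\left(-5 \right)} \left(-24\right) - 122 = \left(- \frac{2}{3} + \frac{2}{3} \left(-5\right)\right) \left(-24\right) - 122 = \left(- \frac{2}{3} - \frac{10}{3}\right) \left(-24\right) - 122 = \left(-4\right) \left(-24\right) - 122 = 96 - 122 = -26$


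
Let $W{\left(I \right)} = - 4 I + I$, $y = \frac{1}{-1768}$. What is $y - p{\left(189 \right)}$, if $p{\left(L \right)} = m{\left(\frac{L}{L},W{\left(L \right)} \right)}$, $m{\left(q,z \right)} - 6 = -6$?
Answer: $- \frac{1}{1768} \approx -0.00056561$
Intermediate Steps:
$y = - \frac{1}{1768} \approx -0.00056561$
$W{\left(I \right)} = - 3 I$
$m{\left(q,z \right)} = 0$ ($m{\left(q,z \right)} = 6 - 6 = 0$)
$p{\left(L \right)} = 0$
$y - p{\left(189 \right)} = - \frac{1}{1768} - 0 = - \frac{1}{1768} + 0 = - \frac{1}{1768}$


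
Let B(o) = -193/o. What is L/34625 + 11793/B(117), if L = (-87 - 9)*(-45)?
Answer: -9554816673/1336525 ≈ -7149.0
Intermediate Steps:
L = 4320 (L = -96*(-45) = 4320)
L/34625 + 11793/B(117) = 4320/34625 + 11793/((-193/117)) = 4320*(1/34625) + 11793/((-193*1/117)) = 864/6925 + 11793/(-193/117) = 864/6925 + 11793*(-117/193) = 864/6925 - 1379781/193 = -9554816673/1336525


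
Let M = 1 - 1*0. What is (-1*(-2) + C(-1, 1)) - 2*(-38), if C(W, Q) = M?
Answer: 79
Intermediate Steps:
M = 1 (M = 1 + 0 = 1)
C(W, Q) = 1
(-1*(-2) + C(-1, 1)) - 2*(-38) = (-1*(-2) + 1) - 2*(-38) = (2 + 1) + 76 = 3 + 76 = 79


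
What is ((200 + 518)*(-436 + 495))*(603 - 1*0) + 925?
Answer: 25545211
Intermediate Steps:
((200 + 518)*(-436 + 495))*(603 - 1*0) + 925 = (718*59)*(603 + 0) + 925 = 42362*603 + 925 = 25544286 + 925 = 25545211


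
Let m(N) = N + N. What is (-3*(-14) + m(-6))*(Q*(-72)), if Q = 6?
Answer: -12960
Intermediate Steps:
m(N) = 2*N
(-3*(-14) + m(-6))*(Q*(-72)) = (-3*(-14) + 2*(-6))*(6*(-72)) = (42 - 12)*(-432) = 30*(-432) = -12960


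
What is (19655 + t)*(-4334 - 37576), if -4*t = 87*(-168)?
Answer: -976880190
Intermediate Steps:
t = 3654 (t = -87*(-168)/4 = -1/4*(-14616) = 3654)
(19655 + t)*(-4334 - 37576) = (19655 + 3654)*(-4334 - 37576) = 23309*(-41910) = -976880190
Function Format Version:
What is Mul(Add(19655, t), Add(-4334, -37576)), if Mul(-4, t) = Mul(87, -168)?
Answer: -976880190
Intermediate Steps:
t = 3654 (t = Mul(Rational(-1, 4), Mul(87, -168)) = Mul(Rational(-1, 4), -14616) = 3654)
Mul(Add(19655, t), Add(-4334, -37576)) = Mul(Add(19655, 3654), Add(-4334, -37576)) = Mul(23309, -41910) = -976880190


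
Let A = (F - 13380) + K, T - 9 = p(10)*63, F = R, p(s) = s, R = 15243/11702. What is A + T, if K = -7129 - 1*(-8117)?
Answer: -137518363/11702 ≈ -11752.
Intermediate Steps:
R = 15243/11702 (R = 15243*(1/11702) = 15243/11702 ≈ 1.3026)
K = 988 (K = -7129 + 8117 = 988)
F = 15243/11702 ≈ 1.3026
T = 639 (T = 9 + 10*63 = 9 + 630 = 639)
A = -144995941/11702 (A = (15243/11702 - 13380) + 988 = -156557517/11702 + 988 = -144995941/11702 ≈ -12391.)
A + T = -144995941/11702 + 639 = -137518363/11702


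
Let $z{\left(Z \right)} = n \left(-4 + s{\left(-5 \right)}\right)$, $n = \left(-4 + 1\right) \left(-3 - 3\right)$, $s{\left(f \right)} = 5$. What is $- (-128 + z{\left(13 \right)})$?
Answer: $110$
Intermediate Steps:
$n = 18$ ($n = \left(-3\right) \left(-6\right) = 18$)
$z{\left(Z \right)} = 18$ ($z{\left(Z \right)} = 18 \left(-4 + 5\right) = 18 \cdot 1 = 18$)
$- (-128 + z{\left(13 \right)}) = - (-128 + 18) = \left(-1\right) \left(-110\right) = 110$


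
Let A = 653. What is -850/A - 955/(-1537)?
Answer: -682835/1003661 ≈ -0.68034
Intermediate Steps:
-850/A - 955/(-1537) = -850/653 - 955/(-1537) = -850*1/653 - 955*(-1/1537) = -850/653 + 955/1537 = -682835/1003661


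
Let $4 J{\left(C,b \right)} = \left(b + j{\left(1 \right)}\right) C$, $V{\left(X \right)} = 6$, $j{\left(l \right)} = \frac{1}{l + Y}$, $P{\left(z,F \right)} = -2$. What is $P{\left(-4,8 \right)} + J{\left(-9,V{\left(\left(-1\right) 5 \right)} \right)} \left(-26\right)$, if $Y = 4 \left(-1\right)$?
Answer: $\frac{659}{2} \approx 329.5$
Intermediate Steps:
$Y = -4$
$j{\left(l \right)} = \frac{1}{-4 + l}$ ($j{\left(l \right)} = \frac{1}{l - 4} = \frac{1}{-4 + l}$)
$J{\left(C,b \right)} = \frac{C \left(- \frac{1}{3} + b\right)}{4}$ ($J{\left(C,b \right)} = \frac{\left(b + \frac{1}{-4 + 1}\right) C}{4} = \frac{\left(b + \frac{1}{-3}\right) C}{4} = \frac{\left(b - \frac{1}{3}\right) C}{4} = \frac{\left(- \frac{1}{3} + b\right) C}{4} = \frac{C \left(- \frac{1}{3} + b\right)}{4}$)
$P{\left(-4,8 \right)} + J{\left(-9,V{\left(\left(-1\right) 5 \right)} \right)} \left(-26\right) = -2 + \frac{1}{12} \left(-9\right) \left(-1 + 3 \cdot 6\right) \left(-26\right) = -2 + \frac{1}{12} \left(-9\right) \left(-1 + 18\right) \left(-26\right) = -2 + \frac{1}{12} \left(-9\right) 17 \left(-26\right) = -2 - - \frac{663}{2} = -2 + \frac{663}{2} = \frac{659}{2}$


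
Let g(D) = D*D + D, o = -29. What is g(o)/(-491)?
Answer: -812/491 ≈ -1.6538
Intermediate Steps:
g(D) = D + D**2 (g(D) = D**2 + D = D + D**2)
g(o)/(-491) = -29*(1 - 29)/(-491) = -29*(-28)*(-1/491) = 812*(-1/491) = -812/491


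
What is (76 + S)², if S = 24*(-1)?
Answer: 2704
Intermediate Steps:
S = -24
(76 + S)² = (76 - 24)² = 52² = 2704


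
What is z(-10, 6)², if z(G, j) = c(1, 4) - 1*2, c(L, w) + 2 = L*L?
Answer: 9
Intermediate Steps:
c(L, w) = -2 + L² (c(L, w) = -2 + L*L = -2 + L²)
z(G, j) = -3 (z(G, j) = (-2 + 1²) - 1*2 = (-2 + 1) - 2 = -1 - 2 = -3)
z(-10, 6)² = (-3)² = 9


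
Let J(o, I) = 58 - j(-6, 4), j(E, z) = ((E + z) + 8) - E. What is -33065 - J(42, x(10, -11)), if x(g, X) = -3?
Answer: -33111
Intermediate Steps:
j(E, z) = 8 + z (j(E, z) = (8 + E + z) - E = 8 + z)
J(o, I) = 46 (J(o, I) = 58 - (8 + 4) = 58 - 1*12 = 58 - 12 = 46)
-33065 - J(42, x(10, -11)) = -33065 - 1*46 = -33065 - 46 = -33111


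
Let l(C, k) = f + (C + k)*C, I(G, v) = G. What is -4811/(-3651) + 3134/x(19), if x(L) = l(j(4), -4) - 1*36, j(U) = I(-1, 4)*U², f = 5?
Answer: 12832613/1055139 ≈ 12.162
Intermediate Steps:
j(U) = -U²
l(C, k) = 5 + C*(C + k) (l(C, k) = 5 + (C + k)*C = 5 + C*(C + k))
x(L) = 289 (x(L) = (5 + (-1*4²)² - 1*4²*(-4)) - 1*36 = (5 + (-1*16)² - 1*16*(-4)) - 36 = (5 + (-16)² - 16*(-4)) - 36 = (5 + 256 + 64) - 36 = 325 - 36 = 289)
-4811/(-3651) + 3134/x(19) = -4811/(-3651) + 3134/289 = -4811*(-1/3651) + 3134*(1/289) = 4811/3651 + 3134/289 = 12832613/1055139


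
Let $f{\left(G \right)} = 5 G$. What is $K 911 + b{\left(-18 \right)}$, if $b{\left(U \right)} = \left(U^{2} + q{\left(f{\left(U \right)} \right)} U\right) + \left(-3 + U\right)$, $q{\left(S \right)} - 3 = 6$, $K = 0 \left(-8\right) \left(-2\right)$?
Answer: $141$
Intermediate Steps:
$K = 0$ ($K = 0 \left(-2\right) = 0$)
$q{\left(S \right)} = 9$ ($q{\left(S \right)} = 3 + 6 = 9$)
$b{\left(U \right)} = -3 + U^{2} + 10 U$ ($b{\left(U \right)} = \left(U^{2} + 9 U\right) + \left(-3 + U\right) = -3 + U^{2} + 10 U$)
$K 911 + b{\left(-18 \right)} = 0 \cdot 911 + \left(-3 + \left(-18\right)^{2} + 10 \left(-18\right)\right) = 0 - -141 = 0 + 141 = 141$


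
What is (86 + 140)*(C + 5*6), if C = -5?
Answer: 5650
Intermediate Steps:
(86 + 140)*(C + 5*6) = (86 + 140)*(-5 + 5*6) = 226*(-5 + 30) = 226*25 = 5650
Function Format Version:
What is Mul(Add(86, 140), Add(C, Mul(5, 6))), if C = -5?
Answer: 5650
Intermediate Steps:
Mul(Add(86, 140), Add(C, Mul(5, 6))) = Mul(Add(86, 140), Add(-5, Mul(5, 6))) = Mul(226, Add(-5, 30)) = Mul(226, 25) = 5650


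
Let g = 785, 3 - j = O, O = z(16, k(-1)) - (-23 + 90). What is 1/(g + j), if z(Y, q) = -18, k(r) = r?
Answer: 1/873 ≈ 0.0011455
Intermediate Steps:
O = -85 (O = -18 - (-23 + 90) = -18 - 1*67 = -18 - 67 = -85)
j = 88 (j = 3 - 1*(-85) = 3 + 85 = 88)
1/(g + j) = 1/(785 + 88) = 1/873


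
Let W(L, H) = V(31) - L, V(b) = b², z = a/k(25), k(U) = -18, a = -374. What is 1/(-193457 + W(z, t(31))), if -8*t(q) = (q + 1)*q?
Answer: -9/1732651 ≈ -5.1943e-6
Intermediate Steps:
z = 187/9 (z = -374/(-18) = -374*(-1/18) = 187/9 ≈ 20.778)
t(q) = -q*(1 + q)/8 (t(q) = -(q + 1)*q/8 = -(1 + q)*q/8 = -q*(1 + q)/8)
W(L, H) = 961 - L (W(L, H) = 31² - L = 961 - L)
1/(-193457 + W(z, t(31))) = 1/(-193457 + (961 - 1*187/9)) = 1/(-193457 + (961 - 187/9)) = 1/(-193457 + 8462/9) = 1/(-1732651/9) = -9/1732651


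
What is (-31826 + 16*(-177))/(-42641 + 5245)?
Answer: 17329/18698 ≈ 0.92678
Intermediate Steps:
(-31826 + 16*(-177))/(-42641 + 5245) = (-31826 - 2832)/(-37396) = -34658*(-1/37396) = 17329/18698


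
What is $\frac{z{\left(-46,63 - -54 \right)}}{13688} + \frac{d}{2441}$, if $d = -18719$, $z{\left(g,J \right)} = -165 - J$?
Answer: $- \frac{128457017}{16706204} \approx -7.6892$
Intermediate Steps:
$\frac{z{\left(-46,63 - -54 \right)}}{13688} + \frac{d}{2441} = \frac{-165 - \left(63 - -54\right)}{13688} - \frac{18719}{2441} = \left(-165 - \left(63 + 54\right)\right) \frac{1}{13688} - \frac{18719}{2441} = \left(-165 - 117\right) \frac{1}{13688} - \frac{18719}{2441} = \left(-282\right) \frac{1}{13688} - \frac{18719}{2441} = - \frac{141}{6844} - \frac{18719}{2441} = - \frac{128457017}{16706204}$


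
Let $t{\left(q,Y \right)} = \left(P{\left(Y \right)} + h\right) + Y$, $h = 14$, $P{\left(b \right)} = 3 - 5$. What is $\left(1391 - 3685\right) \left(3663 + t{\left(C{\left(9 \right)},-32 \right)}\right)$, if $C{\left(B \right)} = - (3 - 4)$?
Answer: $-8357042$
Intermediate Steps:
$C{\left(B \right)} = 1$ ($C{\left(B \right)} = \left(-1\right) \left(-1\right) = 1$)
$P{\left(b \right)} = -2$ ($P{\left(b \right)} = 3 - 5 = -2$)
$t{\left(q,Y \right)} = 12 + Y$ ($t{\left(q,Y \right)} = \left(-2 + 14\right) + Y = 12 + Y$)
$\left(1391 - 3685\right) \left(3663 + t{\left(C{\left(9 \right)},-32 \right)}\right) = \left(1391 - 3685\right) \left(3663 + \left(12 - 32\right)\right) = - 2294 \left(3663 - 20\right) = \left(-2294\right) 3643 = -8357042$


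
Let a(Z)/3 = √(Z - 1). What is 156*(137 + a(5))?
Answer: 22308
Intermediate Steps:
a(Z) = 3*√(-1 + Z) (a(Z) = 3*√(Z - 1) = 3*√(-1 + Z))
156*(137 + a(5)) = 156*(137 + 3*√(-1 + 5)) = 156*(137 + 3*√4) = 156*(137 + 3*2) = 156*(137 + 6) = 156*143 = 22308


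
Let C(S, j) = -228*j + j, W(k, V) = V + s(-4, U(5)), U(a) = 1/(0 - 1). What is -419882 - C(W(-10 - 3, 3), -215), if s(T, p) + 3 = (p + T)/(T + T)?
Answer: -468687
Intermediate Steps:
U(a) = -1 (U(a) = 1/(-1) = -1)
s(T, p) = -3 + (T + p)/(2*T) (s(T, p) = -3 + (p + T)/(T + T) = -3 + (T + p)/((2*T)) = -3 + (T + p)*(1/(2*T)) = -3 + (T + p)/(2*T))
W(k, V) = -19/8 + V (W(k, V) = V + (½)*(-1 - 5*(-4))/(-4) = V + (½)*(-¼)*(-1 + 20) = V + (½)*(-¼)*19 = V - 19/8 = -19/8 + V)
C(S, j) = -227*j
-419882 - C(W(-10 - 3, 3), -215) = -419882 - (-227)*(-215) = -419882 - 1*48805 = -419882 - 48805 = -468687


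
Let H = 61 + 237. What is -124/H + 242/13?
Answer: 35252/1937 ≈ 18.199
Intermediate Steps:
H = 298
-124/H + 242/13 = -124/298 + 242/13 = -124*1/298 + 242*(1/13) = -62/149 + 242/13 = 35252/1937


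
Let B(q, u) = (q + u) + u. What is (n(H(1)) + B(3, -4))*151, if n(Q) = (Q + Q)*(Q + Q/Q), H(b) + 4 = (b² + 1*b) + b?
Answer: -755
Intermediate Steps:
B(q, u) = q + 2*u
H(b) = -4 + b² + 2*b (H(b) = -4 + ((b² + 1*b) + b) = -4 + ((b² + b) + b) = -4 + ((b + b²) + b) = -4 + (b² + 2*b) = -4 + b² + 2*b)
n(Q) = 2*Q*(1 + Q) (n(Q) = (2*Q)*(Q + 1) = (2*Q)*(1 + Q) = 2*Q*(1 + Q))
(n(H(1)) + B(3, -4))*151 = (2*(-4 + 1² + 2*1)*(1 + (-4 + 1² + 2*1)) + (3 + 2*(-4)))*151 = (2*(-4 + 1 + 2)*(1 + (-4 + 1 + 2)) + (3 - 8))*151 = (2*(-1)*(1 - 1) - 5)*151 = (2*(-1)*0 - 5)*151 = (0 - 5)*151 = -5*151 = -755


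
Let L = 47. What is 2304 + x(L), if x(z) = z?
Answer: 2351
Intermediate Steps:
2304 + x(L) = 2304 + 47 = 2351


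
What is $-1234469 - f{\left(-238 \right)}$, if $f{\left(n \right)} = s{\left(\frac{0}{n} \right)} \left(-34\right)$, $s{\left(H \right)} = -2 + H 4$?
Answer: $-1234537$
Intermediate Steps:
$s{\left(H \right)} = -2 + 4 H$
$f{\left(n \right)} = 68$ ($f{\left(n \right)} = \left(-2 + 4 \frac{0}{n}\right) \left(-34\right) = \left(-2 + 4 \cdot 0\right) \left(-34\right) = \left(-2 + 0\right) \left(-34\right) = \left(-2\right) \left(-34\right) = 68$)
$-1234469 - f{\left(-238 \right)} = -1234469 - 68 = -1234537$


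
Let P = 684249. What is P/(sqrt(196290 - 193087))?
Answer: 684249*sqrt(3203)/3203 ≈ 12090.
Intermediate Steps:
P/(sqrt(196290 - 193087)) = 684249/(sqrt(196290 - 193087)) = 684249/(sqrt(3203)) = 684249*(sqrt(3203)/3203) = 684249*sqrt(3203)/3203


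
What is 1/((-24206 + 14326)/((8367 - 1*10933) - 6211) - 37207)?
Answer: -8777/326555959 ≈ -2.6877e-5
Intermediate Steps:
1/((-24206 + 14326)/((8367 - 1*10933) - 6211) - 37207) = 1/(-9880/((8367 - 10933) - 6211) - 37207) = 1/(-9880/(-2566 - 6211) - 37207) = 1/(-9880/(-8777) - 37207) = 1/(-9880*(-1/8777) - 37207) = 1/(9880/8777 - 37207) = 1/(-326555959/8777) = -8777/326555959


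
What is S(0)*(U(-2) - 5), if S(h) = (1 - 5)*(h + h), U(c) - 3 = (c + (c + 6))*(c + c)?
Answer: 0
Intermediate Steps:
U(c) = 3 + 2*c*(6 + 2*c) (U(c) = 3 + (c + (c + 6))*(c + c) = 3 + (c + (6 + c))*(2*c) = 3 + (6 + 2*c)*(2*c) = 3 + 2*c*(6 + 2*c))
S(h) = -8*h
S(0)*(U(-2) - 5) = (-8*0)*((3 + 4*(-2)² + 12*(-2)) - 5) = 0*((3 + 4*4 - 24) - 5) = 0*((3 + 16 - 24) - 5) = 0*(-5 - 5) = 0*(-10) = 0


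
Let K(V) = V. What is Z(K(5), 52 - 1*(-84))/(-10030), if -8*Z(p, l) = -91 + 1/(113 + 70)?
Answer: -4163/3670980 ≈ -0.0011340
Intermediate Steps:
Z(p, l) = 4163/366 (Z(p, l) = -(-91 + 1/(113 + 70))/8 = -(-91 + 1/183)/8 = -1/8*(-16652/183) = 4163/366)
Z(K(5), 52 - 1*(-84))/(-10030) = (4163/366)/(-10030) = (4163/366)*(-1/10030) = -4163/3670980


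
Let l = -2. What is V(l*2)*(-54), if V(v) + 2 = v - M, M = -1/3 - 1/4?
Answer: 585/2 ≈ 292.50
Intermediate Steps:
M = -7/12 (M = -1*⅓ - 1*¼ = -⅓ - ¼ = -7/12 ≈ -0.58333)
V(v) = -17/12 + v (V(v) = -2 + (v - 1*(-7/12)) = -2 + (v + 7/12) = -2 + (7/12 + v) = -17/12 + v)
V(l*2)*(-54) = (-17/12 - 2*2)*(-54) = (-17/12 - 4)*(-54) = -65/12*(-54) = 585/2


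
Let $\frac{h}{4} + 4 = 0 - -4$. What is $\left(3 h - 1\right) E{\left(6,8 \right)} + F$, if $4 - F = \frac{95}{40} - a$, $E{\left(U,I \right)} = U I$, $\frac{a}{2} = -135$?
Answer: $- \frac{2531}{8} \approx -316.38$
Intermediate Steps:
$a = -270$ ($a = 2 \left(-135\right) = -270$)
$h = 0$ ($h = -16 + 4 \left(0 - -4\right) = -16 + 4 \left(0 + 4\right) = -16 + 4 \cdot 4 = -16 + 16 = 0$)
$E{\left(U,I \right)} = I U$
$F = - \frac{2147}{8}$ ($F = 4 - \left(\frac{95}{40} - -270\right) = 4 - \left(95 \cdot \frac{1}{40} + 270\right) = 4 - \left(\frac{19}{8} + 270\right) = 4 - \frac{2179}{8} = - \frac{2147}{8} \approx -268.38$)
$\left(3 h - 1\right) E{\left(6,8 \right)} + F = \left(3 \cdot 0 - 1\right) 8 \cdot 6 - \frac{2147}{8} = \left(0 - 1\right) 48 - \frac{2147}{8} = \left(-1\right) 48 - \frac{2147}{8} = -48 - \frac{2147}{8} = - \frac{2531}{8}$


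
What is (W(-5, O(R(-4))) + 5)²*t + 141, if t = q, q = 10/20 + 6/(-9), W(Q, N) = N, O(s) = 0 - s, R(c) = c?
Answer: 255/2 ≈ 127.50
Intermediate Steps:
O(s) = -s
q = -⅙ (q = 10*(1/20) + 6*(-⅑) = ½ - ⅔ = -⅙ ≈ -0.16667)
t = -⅙ ≈ -0.16667
(W(-5, O(R(-4))) + 5)²*t + 141 = (-1*(-4) + 5)²*(-⅙) + 141 = (4 + 5)²*(-⅙) + 141 = 9²*(-⅙) + 141 = 81*(-⅙) + 141 = -27/2 + 141 = 255/2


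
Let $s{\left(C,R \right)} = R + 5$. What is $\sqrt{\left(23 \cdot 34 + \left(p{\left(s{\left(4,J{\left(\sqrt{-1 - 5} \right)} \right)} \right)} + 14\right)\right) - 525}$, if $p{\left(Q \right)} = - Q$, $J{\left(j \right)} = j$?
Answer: $\sqrt{266 - i \sqrt{6}} \approx 16.31 - 0.07509 i$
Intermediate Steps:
$s{\left(C,R \right)} = 5 + R$
$\sqrt{\left(23 \cdot 34 + \left(p{\left(s{\left(4,J{\left(\sqrt{-1 - 5} \right)} \right)} \right)} + 14\right)\right) - 525} = \sqrt{\left(23 \cdot 34 + \left(- (5 + \sqrt{-1 - 5}) + 14\right)\right) - 525} = \sqrt{\left(782 + \left(- (5 + \sqrt{-6}) + 14\right)\right) - 525} = \sqrt{\left(782 + \left(- (5 + i \sqrt{6}) + 14\right)\right) - 525} = \sqrt{\left(782 + \left(\left(-5 - i \sqrt{6}\right) + 14\right)\right) - 525} = \sqrt{\left(782 + \left(9 - i \sqrt{6}\right)\right) - 525} = \sqrt{\left(791 - i \sqrt{6}\right) - 525} = \sqrt{266 - i \sqrt{6}}$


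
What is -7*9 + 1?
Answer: -62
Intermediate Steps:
-7*9 + 1 = -63 + 1 = -62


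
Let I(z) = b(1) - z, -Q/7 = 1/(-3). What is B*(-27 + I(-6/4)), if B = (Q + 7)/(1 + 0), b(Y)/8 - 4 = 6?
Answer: 1526/3 ≈ 508.67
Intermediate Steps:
b(Y) = 80 (b(Y) = 32 + 8*6 = 32 + 48 = 80)
Q = 7/3 (Q = -7/(-3) = -7*(-⅓) = 7/3 ≈ 2.3333)
B = 28/3 (B = (7/3 + 7)/(1 + 0) = (28/3)/1 = (28/3)*1 = 28/3 ≈ 9.3333)
I(z) = 80 - z
B*(-27 + I(-6/4)) = 28*(-27 + (80 - (-6)/4))/3 = 28*(-27 + (80 - 1*(-3/2)))/3 = 28*(-27 + (80 + 3/2))/3 = 28*(-27 + 163/2)/3 = (28/3)*(109/2) = 1526/3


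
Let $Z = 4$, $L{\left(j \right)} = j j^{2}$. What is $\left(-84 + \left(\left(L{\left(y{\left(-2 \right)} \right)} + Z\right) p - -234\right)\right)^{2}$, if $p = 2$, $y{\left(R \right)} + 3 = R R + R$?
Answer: $24336$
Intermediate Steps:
$y{\left(R \right)} = -3 + R + R^{2}$ ($y{\left(R \right)} = -3 + \left(R R + R\right) = -3 + \left(R^{2} + R\right) = -3 + \left(R + R^{2}\right) = -3 + R + R^{2}$)
$L{\left(j \right)} = j^{3}$
$\left(-84 + \left(\left(L{\left(y{\left(-2 \right)} \right)} + Z\right) p - -234\right)\right)^{2} = \left(-84 + \left(\left(\left(-3 - 2 + \left(-2\right)^{2}\right)^{3} + 4\right) 2 - -234\right)\right)^{2} = \left(-84 + \left(\left(\left(-3 - 2 + 4\right)^{3} + 4\right) 2 + 234\right)\right)^{2} = \left(-84 + \left(\left(\left(-1\right)^{3} + 4\right) 2 + 234\right)\right)^{2} = \left(-84 + \left(\left(-1 + 4\right) 2 + 234\right)\right)^{2} = \left(-84 + \left(3 \cdot 2 + 234\right)\right)^{2} = \left(-84 + \left(6 + 234\right)\right)^{2} = \left(-84 + 240\right)^{2} = 156^{2} = 24336$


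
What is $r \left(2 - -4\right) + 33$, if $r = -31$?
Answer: $-153$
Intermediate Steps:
$r \left(2 - -4\right) + 33 = - 31 \left(2 - -4\right) + 33 = - 31 \left(2 + 4\right) + 33 = \left(-31\right) 6 + 33 = -186 + 33 = -153$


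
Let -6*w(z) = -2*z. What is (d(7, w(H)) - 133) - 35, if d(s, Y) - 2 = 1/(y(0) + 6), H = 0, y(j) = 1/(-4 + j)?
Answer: -3814/23 ≈ -165.83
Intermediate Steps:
w(z) = z/3 (w(z) = -(-1)*z/3 = z/3)
d(s, Y) = 50/23 (d(s, Y) = 2 + 1/(1/(-4 + 0) + 6) = 2 + 1/(1/(-4) + 6) = 2 + 1/(-¼ + 6) = 2 + 1/(23/4) = 2 + 4/23 = 50/23)
(d(7, w(H)) - 133) - 35 = (50/23 - 133) - 35 = -3009/23 - 35 = -3814/23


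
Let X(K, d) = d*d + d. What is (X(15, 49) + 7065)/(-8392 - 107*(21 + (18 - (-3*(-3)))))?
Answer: -9515/11602 ≈ -0.82012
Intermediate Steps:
X(K, d) = d + d**2 (X(K, d) = d**2 + d = d + d**2)
(X(15, 49) + 7065)/(-8392 - 107*(21 + (18 - (-3*(-3))))) = (49*(1 + 49) + 7065)/(-8392 - 107*(21 + (18 - (-3*(-3))))) = (49*50 + 7065)/(-8392 - 107*(21 + (18 - 9))) = (2450 + 7065)/(-8392 - 107*(21 + (18 - 1*9))) = 9515/(-8392 - 107*(21 + (18 - 9))) = 9515/(-8392 - 107*(21 + 9)) = 9515/(-8392 - 107*30) = 9515/(-8392 - 3210) = 9515/(-11602) = 9515*(-1/11602) = -9515/11602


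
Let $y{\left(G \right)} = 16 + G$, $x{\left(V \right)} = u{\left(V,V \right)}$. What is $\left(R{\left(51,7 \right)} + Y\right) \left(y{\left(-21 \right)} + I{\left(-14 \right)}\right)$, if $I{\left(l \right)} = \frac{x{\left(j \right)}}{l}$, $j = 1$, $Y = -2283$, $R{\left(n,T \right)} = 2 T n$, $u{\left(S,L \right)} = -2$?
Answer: $\frac{53346}{7} \approx 7620.9$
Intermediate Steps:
$R{\left(n,T \right)} = 2 T n$
$x{\left(V \right)} = -2$
$I{\left(l \right)} = - \frac{2}{l}$
$\left(R{\left(51,7 \right)} + Y\right) \left(y{\left(-21 \right)} + I{\left(-14 \right)}\right) = \left(2 \cdot 7 \cdot 51 - 2283\right) \left(\left(16 - 21\right) - \frac{2}{-14}\right) = \left(714 - 2283\right) \left(-5 - - \frac{1}{7}\right) = - 1569 \left(-5 + \frac{1}{7}\right) = \left(-1569\right) \left(- \frac{34}{7}\right) = \frac{53346}{7}$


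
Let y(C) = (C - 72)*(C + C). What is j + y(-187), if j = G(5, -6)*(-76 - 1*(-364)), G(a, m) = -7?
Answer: 94850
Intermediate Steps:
j = -2016 (j = -7*(-76 - 1*(-364)) = -7*(-76 + 364) = -7*288 = -2016)
y(C) = 2*C*(-72 + C) (y(C) = (-72 + C)*(2*C) = 2*C*(-72 + C))
j + y(-187) = -2016 + 2*(-187)*(-72 - 187) = -2016 + 2*(-187)*(-259) = -2016 + 96866 = 94850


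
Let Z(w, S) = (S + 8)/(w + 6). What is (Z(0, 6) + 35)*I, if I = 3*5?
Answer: 560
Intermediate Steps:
Z(w, S) = (8 + S)/(6 + w)
I = 15
(Z(0, 6) + 35)*I = ((8 + 6)/(6 + 0) + 35)*15 = (14/6 + 35)*15 = ((⅙)*14 + 35)*15 = (7/3 + 35)*15 = (112/3)*15 = 560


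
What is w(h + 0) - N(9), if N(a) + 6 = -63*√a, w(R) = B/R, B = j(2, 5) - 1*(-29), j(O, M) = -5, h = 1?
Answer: 219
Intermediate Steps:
B = 24 (B = -5 - 1*(-29) = -5 + 29 = 24)
w(R) = 24/R
N(a) = -6 - 63*√a
w(h + 0) - N(9) = 24/(1 + 0) - (-6 - 63*√9) = 24/1 - (-6 - 63*3) = 24*1 - (-6 - 189) = 24 - 1*(-195) = 24 + 195 = 219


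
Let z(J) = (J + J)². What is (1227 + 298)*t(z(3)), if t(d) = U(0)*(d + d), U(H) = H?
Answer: 0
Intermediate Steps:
z(J) = 4*J² (z(J) = (2*J)² = 4*J²)
t(d) = 0 (t(d) = 0*(d + d) = 0*(2*d) = 0)
(1227 + 298)*t(z(3)) = (1227 + 298)*0 = 1525*0 = 0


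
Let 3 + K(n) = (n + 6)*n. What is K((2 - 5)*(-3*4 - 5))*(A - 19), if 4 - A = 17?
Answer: -92928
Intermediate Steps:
K(n) = -3 + n*(6 + n) (K(n) = -3 + (n + 6)*n = -3 + (6 + n)*n = -3 + n*(6 + n))
A = -13 (A = 4 - 1*17 = 4 - 17 = -13)
K((2 - 5)*(-3*4 - 5))*(A - 19) = (-3 + ((2 - 5)*(-3*4 - 5))² + 6*((2 - 5)*(-3*4 - 5)))*(-13 - 19) = (-3 + (-3*(-12 - 5))² + 6*(-3*(-12 - 5)))*(-32) = (-3 + (-3*(-17))² + 6*(-3*(-17)))*(-32) = (-3 + 51² + 6*51)*(-32) = (-3 + 2601 + 306)*(-32) = 2904*(-32) = -92928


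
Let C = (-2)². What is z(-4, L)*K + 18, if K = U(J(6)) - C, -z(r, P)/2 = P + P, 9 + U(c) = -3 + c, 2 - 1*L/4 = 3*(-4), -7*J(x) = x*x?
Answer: 4754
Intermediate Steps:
J(x) = -x²/7 (J(x) = -x*x/7 = -x²/7)
L = 56 (L = 8 - 12*(-4) = 8 - 4*(-12) = 8 + 48 = 56)
U(c) = -12 + c (U(c) = -9 + (-3 + c) = -12 + c)
C = 4
z(r, P) = -4*P (z(r, P) = -2*(P + P) = -4*P)
K = -148/7 (K = (-12 - ⅐*6²) - 1*4 = (-12 - ⅐*36) - 4 = (-12 - 36/7) - 4 = -120/7 - 4 = -148/7 ≈ -21.143)
z(-4, L)*K + 18 = -4*56*(-148/7) + 18 = -224*(-148/7) + 18 = 4736 + 18 = 4754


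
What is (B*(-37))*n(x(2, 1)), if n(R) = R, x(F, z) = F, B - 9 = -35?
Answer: 1924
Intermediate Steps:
B = -26 (B = 9 - 35 = -26)
(B*(-37))*n(x(2, 1)) = -26*(-37)*2 = 962*2 = 1924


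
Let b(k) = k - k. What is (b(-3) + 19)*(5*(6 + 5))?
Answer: 1045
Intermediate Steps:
b(k) = 0
(b(-3) + 19)*(5*(6 + 5)) = (0 + 19)*(5*(6 + 5)) = 19*(5*11) = 19*55 = 1045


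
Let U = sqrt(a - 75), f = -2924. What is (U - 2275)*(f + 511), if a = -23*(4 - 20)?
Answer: 5489575 - 2413*sqrt(293) ≈ 5.4483e+6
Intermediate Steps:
a = 368 (a = -23*(-16) = 368)
U = sqrt(293) (U = sqrt(368 - 75) = sqrt(293) ≈ 17.117)
(U - 2275)*(f + 511) = (sqrt(293) - 2275)*(-2924 + 511) = (-2275 + sqrt(293))*(-2413) = 5489575 - 2413*sqrt(293)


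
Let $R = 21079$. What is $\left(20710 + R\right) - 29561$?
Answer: $12228$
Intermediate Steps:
$\left(20710 + R\right) - 29561 = \left(20710 + 21079\right) - 29561 = 41789 - 29561 = 12228$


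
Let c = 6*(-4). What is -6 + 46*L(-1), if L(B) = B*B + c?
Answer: -1064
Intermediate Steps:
c = -24
L(B) = -24 + B² (L(B) = B*B - 24 = B² - 24 = -24 + B²)
-6 + 46*L(-1) = -6 + 46*(-24 + (-1)²) = -6 + 46*(-24 + 1) = -6 + 46*(-23) = -6 - 1058 = -1064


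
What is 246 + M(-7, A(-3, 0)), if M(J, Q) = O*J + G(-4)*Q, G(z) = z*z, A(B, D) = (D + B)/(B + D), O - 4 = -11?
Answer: 311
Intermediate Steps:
O = -7 (O = 4 - 11 = -7)
A(B, D) = 1 (A(B, D) = (B + D)/(B + D) = 1)
G(z) = z²
M(J, Q) = -7*J + 16*Q (M(J, Q) = -7*J + (-4)²*Q = -7*J + 16*Q)
246 + M(-7, A(-3, 0)) = 246 + (-7*(-7) + 16*1) = 246 + (49 + 16) = 246 + 65 = 311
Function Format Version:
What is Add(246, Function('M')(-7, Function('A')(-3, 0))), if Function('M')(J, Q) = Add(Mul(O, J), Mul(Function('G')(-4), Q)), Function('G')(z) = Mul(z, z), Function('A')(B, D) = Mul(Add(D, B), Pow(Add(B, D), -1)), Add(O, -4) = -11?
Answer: 311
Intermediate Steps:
O = -7 (O = Add(4, -11) = -7)
Function('A')(B, D) = 1 (Function('A')(B, D) = Mul(Add(B, D), Pow(Add(B, D), -1)) = 1)
Function('G')(z) = Pow(z, 2)
Function('M')(J, Q) = Add(Mul(-7, J), Mul(16, Q)) (Function('M')(J, Q) = Add(Mul(-7, J), Mul(Pow(-4, 2), Q)) = Add(Mul(-7, J), Mul(16, Q)))
Add(246, Function('M')(-7, Function('A')(-3, 0))) = Add(246, Add(Mul(-7, -7), Mul(16, 1))) = Add(246, Add(49, 16)) = Add(246, 65) = 311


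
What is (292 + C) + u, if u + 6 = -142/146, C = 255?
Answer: 39422/73 ≈ 540.03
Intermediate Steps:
u = -509/73 (u = -6 - 142/146 = -6 - 142*1/146 = -6 - 71/73 = -509/73 ≈ -6.9726)
(292 + C) + u = (292 + 255) - 509/73 = 547 - 509/73 = 39422/73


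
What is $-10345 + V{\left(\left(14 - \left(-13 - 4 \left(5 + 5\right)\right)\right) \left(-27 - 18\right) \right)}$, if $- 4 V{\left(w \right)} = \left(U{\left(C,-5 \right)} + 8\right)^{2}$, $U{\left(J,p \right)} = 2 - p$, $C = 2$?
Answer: $- \frac{41605}{4} \approx -10401.0$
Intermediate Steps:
$V{\left(w \right)} = - \frac{225}{4}$ ($V{\left(w \right)} = - \frac{\left(\left(2 - -5\right) + 8\right)^{2}}{4} = - \frac{\left(\left(2 + 5\right) + 8\right)^{2}}{4} = - \frac{\left(7 + 8\right)^{2}}{4} = - \frac{15^{2}}{4} = \left(- \frac{1}{4}\right) 225 = - \frac{225}{4}$)
$-10345 + V{\left(\left(14 - \left(-13 - 4 \left(5 + 5\right)\right)\right) \left(-27 - 18\right) \right)} = -10345 - \frac{225}{4} = - \frac{41605}{4}$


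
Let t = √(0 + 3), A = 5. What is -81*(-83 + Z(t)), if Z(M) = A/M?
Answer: 6723 - 135*√3 ≈ 6489.2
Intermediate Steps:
t = √3 ≈ 1.7320
Z(M) = 5/M
-81*(-83 + Z(t)) = -81*(-83 + 5/(√3)) = -81*(-83 + 5*(√3/3)) = -81*(-83 + 5*√3/3) = 6723 - 135*√3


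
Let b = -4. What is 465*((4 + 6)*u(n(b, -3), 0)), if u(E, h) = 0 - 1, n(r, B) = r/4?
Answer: -4650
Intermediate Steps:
n(r, B) = r/4 (n(r, B) = r*(¼) = r/4)
u(E, h) = -1
465*((4 + 6)*u(n(b, -3), 0)) = 465*((4 + 6)*(-1)) = 465*(10*(-1)) = 465*(-10) = -4650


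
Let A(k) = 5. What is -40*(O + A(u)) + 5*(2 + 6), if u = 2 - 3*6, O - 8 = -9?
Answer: -120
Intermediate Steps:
O = -1 (O = 8 - 9 = -1)
u = -16 (u = 2 - 18 = -16)
-40*(O + A(u)) + 5*(2 + 6) = -40*(-1 + 5) + 5*(2 + 6) = -40*4 + 5*8 = -160 + 40 = -120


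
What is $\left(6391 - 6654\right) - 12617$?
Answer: $-12880$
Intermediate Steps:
$\left(6391 - 6654\right) - 12617 = -263 - 12617 = -12880$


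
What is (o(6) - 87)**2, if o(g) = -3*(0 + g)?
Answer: 11025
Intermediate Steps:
o(g) = -3*g
(o(6) - 87)**2 = (-3*6 - 87)**2 = (-18 - 87)**2 = (-105)**2 = 11025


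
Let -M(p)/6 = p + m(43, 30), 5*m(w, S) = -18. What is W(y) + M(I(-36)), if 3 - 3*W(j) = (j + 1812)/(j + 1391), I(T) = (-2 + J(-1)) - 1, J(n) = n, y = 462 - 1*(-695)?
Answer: 1766207/38220 ≈ 46.212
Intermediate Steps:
m(w, S) = -18/5 (m(w, S) = (1/5)*(-18) = -18/5)
y = 1157 (y = 462 + 695 = 1157)
I(T) = -4 (I(T) = (-2 - 1) - 1 = -3 - 1 = -4)
W(j) = 1 - (1812 + j)/(3*(1391 + j)) (W(j) = 1 - (j + 1812)/(3*(j + 1391)) = 1 - (1812 + j)/(3*(1391 + j)))
M(p) = 108/5 - 6*p (M(p) = -6*(p - 18/5) = -6*(-18/5 + p) = 108/5 - 6*p)
W(y) + M(I(-36)) = (2361 + 2*1157)/(3*(1391 + 1157)) + (108/5 - 6*(-4)) = (1/3)*(2361 + 2314)/2548 + (108/5 + 24) = (1/3)*(1/2548)*4675 + 228/5 = 4675/7644 + 228/5 = 1766207/38220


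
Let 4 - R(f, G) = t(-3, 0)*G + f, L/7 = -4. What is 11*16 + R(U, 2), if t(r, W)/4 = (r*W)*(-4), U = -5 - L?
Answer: 157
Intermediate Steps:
L = -28 (L = 7*(-4) = -28)
U = 23 (U = -5 - 1*(-28) = -5 + 28 = 23)
t(r, W) = -16*W*r (t(r, W) = 4*((r*W)*(-4)) = 4*((W*r)*(-4)) = 4*(-4*W*r) = -16*W*r)
R(f, G) = 4 - f (R(f, G) = 4 - ((-16*0*(-3))*G + f) = 4 - (0*G + f) = 4 - (0 + f) = 4 - f)
11*16 + R(U, 2) = 11*16 + (4 - 1*23) = 176 + (4 - 23) = 176 - 19 = 157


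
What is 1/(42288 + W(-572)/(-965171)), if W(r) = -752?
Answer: 965171/40815152000 ≈ 2.3647e-5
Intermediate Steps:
1/(42288 + W(-572)/(-965171)) = 1/(42288 - 752/(-965171)) = 1/(42288 - 752*(-1/965171)) = 1/(42288 + 752/965171) = 1/(40815152000/965171) = 965171/40815152000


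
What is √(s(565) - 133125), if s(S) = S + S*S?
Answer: √186665 ≈ 432.05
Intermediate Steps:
s(S) = S + S²
√(s(565) - 133125) = √(565*(1 + 565) - 133125) = √(565*566 - 133125) = √(319790 - 133125) = √186665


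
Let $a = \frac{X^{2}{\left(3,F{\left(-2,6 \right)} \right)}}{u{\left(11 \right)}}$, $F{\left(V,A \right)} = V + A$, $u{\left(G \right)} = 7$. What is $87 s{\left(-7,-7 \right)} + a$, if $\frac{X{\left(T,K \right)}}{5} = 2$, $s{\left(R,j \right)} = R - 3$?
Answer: $- \frac{5990}{7} \approx -855.71$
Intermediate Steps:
$s{\left(R,j \right)} = -3 + R$ ($s{\left(R,j \right)} = R - 3 = -3 + R$)
$F{\left(V,A \right)} = A + V$
$X{\left(T,K \right)} = 10$ ($X{\left(T,K \right)} = 5 \cdot 2 = 10$)
$a = \frac{100}{7}$ ($a = \frac{10^{2}}{7} = 100 \cdot \frac{1}{7} = \frac{100}{7} \approx 14.286$)
$87 s{\left(-7,-7 \right)} + a = 87 \left(-3 - 7\right) + \frac{100}{7} = 87 \left(-10\right) + \frac{100}{7} = -870 + \frac{100}{7} = - \frac{5990}{7}$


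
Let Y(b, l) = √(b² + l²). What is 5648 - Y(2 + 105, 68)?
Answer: 5648 - √16073 ≈ 5521.2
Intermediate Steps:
5648 - Y(2 + 105, 68) = 5648 - √((2 + 105)² + 68²) = 5648 - √(107² + 4624) = 5648 - √(11449 + 4624) = 5648 - √16073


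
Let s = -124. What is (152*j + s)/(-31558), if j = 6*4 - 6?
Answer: -1306/15779 ≈ -0.082768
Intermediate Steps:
j = 18 (j = 24 - 6 = 18)
(152*j + s)/(-31558) = (152*18 - 124)/(-31558) = (2736 - 124)*(-1/31558) = 2612*(-1/31558) = -1306/15779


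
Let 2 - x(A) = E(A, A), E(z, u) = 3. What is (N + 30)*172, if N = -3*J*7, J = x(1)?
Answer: 8772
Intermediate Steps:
x(A) = -1 (x(A) = 2 - 1*3 = 2 - 3 = -1)
J = -1
N = 21 (N = -3*(-1)*7 = 3*7 = 21)
(N + 30)*172 = (21 + 30)*172 = 51*172 = 8772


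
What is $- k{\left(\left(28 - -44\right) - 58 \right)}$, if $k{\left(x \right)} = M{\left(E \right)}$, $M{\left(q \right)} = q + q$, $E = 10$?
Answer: $-20$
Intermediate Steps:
$M{\left(q \right)} = 2 q$
$k{\left(x \right)} = 20$ ($k{\left(x \right)} = 2 \cdot 10 = 20$)
$- k{\left(\left(28 - -44\right) - 58 \right)} = \left(-1\right) 20 = -20$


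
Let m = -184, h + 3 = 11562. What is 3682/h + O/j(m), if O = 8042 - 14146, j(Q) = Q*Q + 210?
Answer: 27437438/196884447 ≈ 0.13936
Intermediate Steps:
h = 11559 (h = -3 + 11562 = 11559)
j(Q) = 210 + Q² (j(Q) = Q² + 210 = 210 + Q²)
O = -6104
3682/h + O/j(m) = 3682/11559 - 6104/(210 + (-184)²) = 3682*(1/11559) - 6104/(210 + 33856) = 3682/11559 - 6104/34066 = 3682/11559 - 6104*1/34066 = 3682/11559 - 3052/17033 = 27437438/196884447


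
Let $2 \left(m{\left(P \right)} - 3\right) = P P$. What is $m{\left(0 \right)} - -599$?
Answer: $602$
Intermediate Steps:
$m{\left(P \right)} = 3 + \frac{P^{2}}{2}$ ($m{\left(P \right)} = 3 + \frac{P P}{2} = 3 + \frac{P^{2}}{2}$)
$m{\left(0 \right)} - -599 = \left(3 + \frac{0^{2}}{2}\right) - -599 = \left(3 + \frac{1}{2} \cdot 0\right) + 599 = \left(3 + 0\right) + 599 = 3 + 599 = 602$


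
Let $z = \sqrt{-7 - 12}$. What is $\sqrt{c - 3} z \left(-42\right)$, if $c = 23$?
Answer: $- 84 i \sqrt{95} \approx - 818.73 i$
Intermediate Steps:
$z = i \sqrt{19}$ ($z = \sqrt{-19} = i \sqrt{19} \approx 4.3589 i$)
$\sqrt{c - 3} z \left(-42\right) = \sqrt{23 - 3} i \sqrt{19} \left(-42\right) = \sqrt{20} i \sqrt{19} \left(-42\right) = 2 \sqrt{5} i \sqrt{19} \left(-42\right) = 2 i \sqrt{95} \left(-42\right) = - 84 i \sqrt{95}$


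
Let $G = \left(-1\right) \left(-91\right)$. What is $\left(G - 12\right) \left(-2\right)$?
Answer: $-158$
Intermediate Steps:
$G = 91$
$\left(G - 12\right) \left(-2\right) = \left(91 - 12\right) \left(-2\right) = 79 \left(-2\right) = -158$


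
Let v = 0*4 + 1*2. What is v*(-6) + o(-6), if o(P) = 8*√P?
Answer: -12 + 8*I*√6 ≈ -12.0 + 19.596*I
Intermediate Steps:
v = 2 (v = 0 + 2 = 2)
v*(-6) + o(-6) = 2*(-6) + 8*√(-6) = -12 + 8*(I*√6) = -12 + 8*I*√6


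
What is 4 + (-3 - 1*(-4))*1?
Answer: 5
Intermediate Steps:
4 + (-3 - 1*(-4))*1 = 4 + (-3 + 4)*1 = 4 + 1*1 = 4 + 1 = 5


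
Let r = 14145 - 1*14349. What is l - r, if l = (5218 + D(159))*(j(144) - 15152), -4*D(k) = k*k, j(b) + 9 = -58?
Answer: 67101387/4 ≈ 1.6775e+7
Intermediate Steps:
j(b) = -67 (j(b) = -9 - 58 = -67)
D(k) = -k²/4 (D(k) = -k*k/4 = -k²/4)
l = 67100571/4 (l = (5218 - ¼*159²)*(-67 - 15152) = (5218 - ¼*25281)*(-15219) = (5218 - 25281/4)*(-15219) = -4409/4*(-15219) = 67100571/4 ≈ 1.6775e+7)
r = -204 (r = 14145 - 14349 = -204)
l - r = 67100571/4 - 1*(-204) = 67100571/4 + 204 = 67101387/4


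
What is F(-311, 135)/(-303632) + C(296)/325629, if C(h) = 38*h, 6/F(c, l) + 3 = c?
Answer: 536195656439/15522807370896 ≈ 0.034542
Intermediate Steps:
F(c, l) = 6/(-3 + c)
F(-311, 135)/(-303632) + C(296)/325629 = (6/(-3 - 311))/(-303632) + (38*296)/325629 = (6/(-314))*(-1/303632) + 11248*(1/325629) = (6*(-1/314))*(-1/303632) + 11248/325629 = -3/157*(-1/303632) + 11248/325629 = 3/47670224 + 11248/325629 = 536195656439/15522807370896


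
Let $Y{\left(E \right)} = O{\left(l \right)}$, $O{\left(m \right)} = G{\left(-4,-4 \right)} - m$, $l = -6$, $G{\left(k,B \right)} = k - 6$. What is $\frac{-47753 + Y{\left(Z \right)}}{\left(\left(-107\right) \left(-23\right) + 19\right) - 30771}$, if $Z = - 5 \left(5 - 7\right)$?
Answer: $\frac{47757}{28291} \approx 1.6881$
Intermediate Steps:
$G{\left(k,B \right)} = -6 + k$ ($G{\left(k,B \right)} = k - 6 = -6 + k$)
$O{\left(m \right)} = -10 - m$ ($O{\left(m \right)} = \left(-6 - 4\right) - m = -10 - m$)
$Z = 10$ ($Z = \left(-5\right) \left(-2\right) = 10$)
$Y{\left(E \right)} = -4$ ($Y{\left(E \right)} = -10 - -6 = -10 + 6 = -4$)
$\frac{-47753 + Y{\left(Z \right)}}{\left(\left(-107\right) \left(-23\right) + 19\right) - 30771} = \frac{-47753 - 4}{\left(\left(-107\right) \left(-23\right) + 19\right) - 30771} = - \frac{47757}{\left(2461 + 19\right) - 30771} = - \frac{47757}{2480 - 30771} = - \frac{47757}{-28291} = \left(-47757\right) \left(- \frac{1}{28291}\right) = \frac{47757}{28291}$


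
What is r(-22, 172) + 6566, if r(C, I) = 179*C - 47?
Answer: 2581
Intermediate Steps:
r(C, I) = -47 + 179*C
r(-22, 172) + 6566 = (-47 + 179*(-22)) + 6566 = (-47 - 3938) + 6566 = -3985 + 6566 = 2581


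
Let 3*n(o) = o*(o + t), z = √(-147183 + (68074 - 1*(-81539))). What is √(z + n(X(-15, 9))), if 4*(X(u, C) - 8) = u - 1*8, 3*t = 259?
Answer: √(1063 + 144*√30)/4 ≈ 10.758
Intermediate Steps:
t = 259/3 (t = (⅓)*259 = 259/3 ≈ 86.333)
X(u, C) = 6 + u/4 (X(u, C) = 8 + (u - 1*8)/4 = 8 + (u - 8)/4 = 8 + (-8 + u)/4 = 8 + (-2 + u/4) = 6 + u/4)
z = 9*√30 (z = √(-147183 + (68074 + 81539)) = √(-147183 + 149613) = √2430 = 9*√30 ≈ 49.295)
n(o) = o*(259/3 + o)/3 (n(o) = (o*(o + 259/3))/3 = (o*(259/3 + o))/3 = o*(259/3 + o)/3)
√(z + n(X(-15, 9))) = √(9*√30 + (6 + (¼)*(-15))*(259 + 3*(6 + (¼)*(-15)))/9) = √(9*√30 + (6 - 15/4)*(259 + 3*(6 - 15/4))/9) = √(9*√30 + (⅑)*(9/4)*(259 + 3*(9/4))) = √(9*√30 + (⅑)*(9/4)*(259 + 27/4)) = √(9*√30 + (⅑)*(9/4)*(1063/4)) = √(9*√30 + 1063/16) = √(1063/16 + 9*√30)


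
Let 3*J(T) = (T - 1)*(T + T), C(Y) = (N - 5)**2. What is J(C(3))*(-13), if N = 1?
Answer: -2080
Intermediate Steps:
C(Y) = 16 (C(Y) = (1 - 5)**2 = (-4)**2 = 16)
J(T) = 2*T*(-1 + T)/3 (J(T) = ((T - 1)*(T + T))/3 = ((-1 + T)*(2*T))/3 = (2*T*(-1 + T))/3 = 2*T*(-1 + T)/3)
J(C(3))*(-13) = ((2/3)*16*(-1 + 16))*(-13) = ((2/3)*16*15)*(-13) = 160*(-13) = -2080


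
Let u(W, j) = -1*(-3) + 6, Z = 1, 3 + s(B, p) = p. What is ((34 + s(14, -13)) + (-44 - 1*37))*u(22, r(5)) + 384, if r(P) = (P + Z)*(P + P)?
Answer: -183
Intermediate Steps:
s(B, p) = -3 + p
r(P) = 2*P*(1 + P) (r(P) = (P + 1)*(P + P) = (1 + P)*(2*P) = 2*P*(1 + P))
u(W, j) = 9 (u(W, j) = 3 + 6 = 9)
((34 + s(14, -13)) + (-44 - 1*37))*u(22, r(5)) + 384 = ((34 + (-3 - 13)) + (-44 - 1*37))*9 + 384 = ((34 - 16) + (-44 - 37))*9 + 384 = (18 - 81)*9 + 384 = -63*9 + 384 = -567 + 384 = -183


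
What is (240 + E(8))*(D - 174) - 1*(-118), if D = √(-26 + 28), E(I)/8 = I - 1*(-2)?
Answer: -55562 + 320*√2 ≈ -55109.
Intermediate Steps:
E(I) = 16 + 8*I (E(I) = 8*(I - 1*(-2)) = 8*(I + 2) = 8*(2 + I) = 16 + 8*I)
D = √2 ≈ 1.4142
(240 + E(8))*(D - 174) - 1*(-118) = (240 + (16 + 8*8))*(√2 - 174) - 1*(-118) = (240 + (16 + 64))*(-174 + √2) + 118 = (240 + 80)*(-174 + √2) + 118 = 320*(-174 + √2) + 118 = (-55680 + 320*√2) + 118 = -55562 + 320*√2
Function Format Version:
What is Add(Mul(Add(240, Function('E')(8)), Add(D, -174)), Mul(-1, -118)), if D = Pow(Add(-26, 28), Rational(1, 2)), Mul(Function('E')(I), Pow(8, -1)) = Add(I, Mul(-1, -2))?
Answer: Add(-55562, Mul(320, Pow(2, Rational(1, 2)))) ≈ -55109.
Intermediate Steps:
Function('E')(I) = Add(16, Mul(8, I)) (Function('E')(I) = Mul(8, Add(I, Mul(-1, -2))) = Mul(8, Add(I, 2)) = Mul(8, Add(2, I)) = Add(16, Mul(8, I)))
D = Pow(2, Rational(1, 2)) ≈ 1.4142
Add(Mul(Add(240, Function('E')(8)), Add(D, -174)), Mul(-1, -118)) = Add(Mul(Add(240, Add(16, Mul(8, 8))), Add(Pow(2, Rational(1, 2)), -174)), Mul(-1, -118)) = Add(Mul(Add(240, Add(16, 64)), Add(-174, Pow(2, Rational(1, 2)))), 118) = Add(Mul(Add(240, 80), Add(-174, Pow(2, Rational(1, 2)))), 118) = Add(Mul(320, Add(-174, Pow(2, Rational(1, 2)))), 118) = Add(Add(-55680, Mul(320, Pow(2, Rational(1, 2)))), 118) = Add(-55562, Mul(320, Pow(2, Rational(1, 2))))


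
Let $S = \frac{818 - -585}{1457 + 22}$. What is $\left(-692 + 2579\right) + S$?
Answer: $\frac{2792276}{1479} \approx 1887.9$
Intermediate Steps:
$S = \frac{1403}{1479}$ ($S = \frac{818 + 585}{1479} = 1403 \cdot \frac{1}{1479} = \frac{1403}{1479} \approx 0.94861$)
$\left(-692 + 2579\right) + S = \left(-692 + 2579\right) + \frac{1403}{1479} = 1887 + \frac{1403}{1479} = \frac{2792276}{1479}$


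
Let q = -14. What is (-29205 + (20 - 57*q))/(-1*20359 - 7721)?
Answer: 28387/28080 ≈ 1.0109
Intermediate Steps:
(-29205 + (20 - 57*q))/(-1*20359 - 7721) = (-29205 + (20 - 57*(-14)))/(-1*20359 - 7721) = (-29205 + (20 + 798))/(-20359 - 7721) = (-29205 + 818)/(-28080) = -28387*(-1/28080) = 28387/28080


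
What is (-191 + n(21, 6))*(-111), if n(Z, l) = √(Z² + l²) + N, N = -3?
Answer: 21534 - 333*√53 ≈ 19110.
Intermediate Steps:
n(Z, l) = -3 + √(Z² + l²) (n(Z, l) = √(Z² + l²) - 3 = -3 + √(Z² + l²))
(-191 + n(21, 6))*(-111) = (-191 + (-3 + √(21² + 6²)))*(-111) = (-191 + (-3 + √(441 + 36)))*(-111) = (-191 + (-3 + √477))*(-111) = (-191 + (-3 + 3*√53))*(-111) = (-194 + 3*√53)*(-111) = 21534 - 333*√53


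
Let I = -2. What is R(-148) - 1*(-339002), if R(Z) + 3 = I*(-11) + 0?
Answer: 339021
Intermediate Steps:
R(Z) = 19 (R(Z) = -3 + (-2*(-11) + 0) = -3 + (22 + 0) = -3 + 22 = 19)
R(-148) - 1*(-339002) = 19 - 1*(-339002) = 19 + 339002 = 339021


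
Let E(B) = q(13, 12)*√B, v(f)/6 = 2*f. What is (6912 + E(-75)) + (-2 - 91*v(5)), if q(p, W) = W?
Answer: 1450 + 60*I*√3 ≈ 1450.0 + 103.92*I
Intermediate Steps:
v(f) = 12*f (v(f) = 6*(2*f) = 12*f)
E(B) = 12*√B
(6912 + E(-75)) + (-2 - 91*v(5)) = (6912 + 12*√(-75)) + (-2 - 1092*5) = (6912 + 12*(5*I*√3)) + (-2 - 91*60) = (6912 + 60*I*√3) + (-2 - 5460) = (6912 + 60*I*√3) - 5462 = 1450 + 60*I*√3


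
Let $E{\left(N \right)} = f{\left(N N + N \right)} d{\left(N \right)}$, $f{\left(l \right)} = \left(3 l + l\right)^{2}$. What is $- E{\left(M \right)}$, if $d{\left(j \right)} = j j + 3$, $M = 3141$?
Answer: $-15374614023713659389696$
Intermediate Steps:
$d{\left(j \right)} = 3 + j^{2}$ ($d{\left(j \right)} = j^{2} + 3 = 3 + j^{2}$)
$f{\left(l \right)} = 16 l^{2}$ ($f{\left(l \right)} = \left(4 l\right)^{2} = 16 l^{2}$)
$E{\left(N \right)} = 16 \left(N + N^{2}\right)^{2} \left(3 + N^{2}\right)$ ($E{\left(N \right)} = 16 \left(N N + N\right)^{2} \left(3 + N^{2}\right) = 16 \left(N^{2} + N\right)^{2} \left(3 + N^{2}\right) = 16 \left(N + N^{2}\right)^{2} \left(3 + N^{2}\right)$)
$- E{\left(M \right)} = - 16 \cdot 3141^{2} \left(1 + 3141\right)^{2} \left(3 + 3141^{2}\right) = - 16 \cdot 9865881 \cdot 3142^{2} \left(3 + 9865881\right) = - 16 \cdot 9865881 \cdot 9872164 \cdot 9865884 = \left(-1\right) 15374614023713659389696 = -15374614023713659389696$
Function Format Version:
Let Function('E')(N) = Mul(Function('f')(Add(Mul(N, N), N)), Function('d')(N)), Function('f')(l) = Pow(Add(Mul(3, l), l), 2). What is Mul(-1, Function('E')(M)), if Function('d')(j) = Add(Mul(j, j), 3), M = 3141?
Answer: -15374614023713659389696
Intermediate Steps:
Function('d')(j) = Add(3, Pow(j, 2)) (Function('d')(j) = Add(Pow(j, 2), 3) = Add(3, Pow(j, 2)))
Function('f')(l) = Mul(16, Pow(l, 2)) (Function('f')(l) = Pow(Mul(4, l), 2) = Mul(16, Pow(l, 2)))
Function('E')(N) = Mul(16, Pow(Add(N, Pow(N, 2)), 2), Add(3, Pow(N, 2))) (Function('E')(N) = Mul(Mul(16, Pow(Add(Mul(N, N), N), 2)), Add(3, Pow(N, 2))) = Mul(Mul(16, Pow(Add(Pow(N, 2), N), 2)), Add(3, Pow(N, 2))) = Mul(Mul(16, Pow(Add(N, Pow(N, 2)), 2)), Add(3, Pow(N, 2))) = Mul(16, Pow(Add(N, Pow(N, 2)), 2), Add(3, Pow(N, 2))))
Mul(-1, Function('E')(M)) = Mul(-1, Mul(16, Pow(3141, 2), Pow(Add(1, 3141), 2), Add(3, Pow(3141, 2)))) = Mul(-1, Mul(16, 9865881, Pow(3142, 2), Add(3, 9865881))) = Mul(-1, Mul(16, 9865881, 9872164, 9865884)) = Mul(-1, 15374614023713659389696) = -15374614023713659389696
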